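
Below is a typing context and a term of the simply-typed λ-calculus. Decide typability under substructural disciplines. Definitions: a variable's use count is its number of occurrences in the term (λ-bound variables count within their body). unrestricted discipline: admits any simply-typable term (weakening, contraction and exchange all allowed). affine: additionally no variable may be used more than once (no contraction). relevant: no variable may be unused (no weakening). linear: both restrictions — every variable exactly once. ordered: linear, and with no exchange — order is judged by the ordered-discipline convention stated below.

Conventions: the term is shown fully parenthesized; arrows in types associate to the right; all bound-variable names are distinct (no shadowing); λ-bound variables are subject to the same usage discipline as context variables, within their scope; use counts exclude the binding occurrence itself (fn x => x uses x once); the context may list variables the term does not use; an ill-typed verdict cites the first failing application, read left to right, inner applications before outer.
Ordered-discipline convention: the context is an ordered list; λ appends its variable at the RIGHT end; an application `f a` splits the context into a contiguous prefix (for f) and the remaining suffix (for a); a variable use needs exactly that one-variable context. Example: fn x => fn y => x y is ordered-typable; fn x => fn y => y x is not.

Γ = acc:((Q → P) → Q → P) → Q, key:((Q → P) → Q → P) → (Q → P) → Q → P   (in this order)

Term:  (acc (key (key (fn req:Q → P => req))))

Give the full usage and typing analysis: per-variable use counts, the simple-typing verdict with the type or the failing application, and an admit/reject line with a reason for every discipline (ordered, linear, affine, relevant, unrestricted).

use counts: acc: 1, key: 2, req (λ-bound): 1
use order (left to right): acc, key, key, req
typing: ✓ — Q
ordered: ✗ — needs contraction — key ×2
linear: ✗ — needs contraction — key ×2
affine: ✗ — needs contraction — key ×2
relevant: ✓ — at least one use each (acc, key, req)
unrestricted: ✓ — type-checks (Q) and nothing is barred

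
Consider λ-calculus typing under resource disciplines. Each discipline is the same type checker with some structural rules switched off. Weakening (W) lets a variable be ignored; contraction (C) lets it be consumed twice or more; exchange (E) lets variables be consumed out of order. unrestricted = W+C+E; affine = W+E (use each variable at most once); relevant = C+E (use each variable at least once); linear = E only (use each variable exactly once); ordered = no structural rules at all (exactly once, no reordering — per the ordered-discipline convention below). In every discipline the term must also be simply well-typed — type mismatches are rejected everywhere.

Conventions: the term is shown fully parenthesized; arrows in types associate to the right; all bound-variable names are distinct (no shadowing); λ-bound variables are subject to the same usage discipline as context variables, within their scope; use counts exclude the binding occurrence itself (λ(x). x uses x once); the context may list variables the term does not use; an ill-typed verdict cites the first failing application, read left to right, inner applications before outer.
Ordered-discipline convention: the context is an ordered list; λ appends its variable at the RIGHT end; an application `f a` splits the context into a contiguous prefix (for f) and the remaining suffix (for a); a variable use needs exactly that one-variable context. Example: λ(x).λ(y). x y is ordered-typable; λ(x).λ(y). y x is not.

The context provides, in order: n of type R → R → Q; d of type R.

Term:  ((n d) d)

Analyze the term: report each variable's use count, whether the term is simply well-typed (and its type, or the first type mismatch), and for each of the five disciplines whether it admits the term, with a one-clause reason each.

use counts: n: 1; d: 2
order of uses: n, d, d
typing: ✓ — Q
ordered: ✗, needs contraction — d ×2
linear: ✗, needs contraction — d ×2
affine: ✗, needs contraction — d ×2
relevant: ✓, at least one use each (n, d)
unrestricted: ✓, simply typable at Q; W, C, E all held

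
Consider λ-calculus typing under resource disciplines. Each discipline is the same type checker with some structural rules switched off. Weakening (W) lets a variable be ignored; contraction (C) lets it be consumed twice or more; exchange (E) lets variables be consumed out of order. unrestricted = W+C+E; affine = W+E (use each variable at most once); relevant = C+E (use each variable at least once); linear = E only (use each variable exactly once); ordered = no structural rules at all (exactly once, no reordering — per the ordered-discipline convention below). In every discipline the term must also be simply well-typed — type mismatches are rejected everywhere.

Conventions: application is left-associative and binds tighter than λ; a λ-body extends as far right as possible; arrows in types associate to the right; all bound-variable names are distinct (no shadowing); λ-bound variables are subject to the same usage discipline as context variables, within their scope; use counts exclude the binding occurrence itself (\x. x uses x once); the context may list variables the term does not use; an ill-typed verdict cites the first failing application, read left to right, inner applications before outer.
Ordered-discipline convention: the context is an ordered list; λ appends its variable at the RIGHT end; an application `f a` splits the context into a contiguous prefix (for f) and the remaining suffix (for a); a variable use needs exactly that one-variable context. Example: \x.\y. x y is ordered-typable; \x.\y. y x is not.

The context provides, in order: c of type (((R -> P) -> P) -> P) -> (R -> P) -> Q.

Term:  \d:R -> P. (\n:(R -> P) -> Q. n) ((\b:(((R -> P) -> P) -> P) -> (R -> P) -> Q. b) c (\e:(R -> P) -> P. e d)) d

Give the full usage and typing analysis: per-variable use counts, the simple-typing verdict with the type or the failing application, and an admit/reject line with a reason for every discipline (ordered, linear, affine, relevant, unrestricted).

counts: c ×1; d (bound) ×2; n (bound) ×1; b (bound) ×1; e (bound) ×1
left-to-right use order: n, b, c, e, d, d
typing: well-typed at (R -> P) -> Q
ordered: ✗, needs contraction — d ×2
linear: ✗, needs contraction — d ×2
affine: ✗, needs contraction — d ×2
relevant: ✓, none of c, d, n, b, e goes unused
unrestricted: ✓, well-typed at (R -> P) -> Q; no restrictions here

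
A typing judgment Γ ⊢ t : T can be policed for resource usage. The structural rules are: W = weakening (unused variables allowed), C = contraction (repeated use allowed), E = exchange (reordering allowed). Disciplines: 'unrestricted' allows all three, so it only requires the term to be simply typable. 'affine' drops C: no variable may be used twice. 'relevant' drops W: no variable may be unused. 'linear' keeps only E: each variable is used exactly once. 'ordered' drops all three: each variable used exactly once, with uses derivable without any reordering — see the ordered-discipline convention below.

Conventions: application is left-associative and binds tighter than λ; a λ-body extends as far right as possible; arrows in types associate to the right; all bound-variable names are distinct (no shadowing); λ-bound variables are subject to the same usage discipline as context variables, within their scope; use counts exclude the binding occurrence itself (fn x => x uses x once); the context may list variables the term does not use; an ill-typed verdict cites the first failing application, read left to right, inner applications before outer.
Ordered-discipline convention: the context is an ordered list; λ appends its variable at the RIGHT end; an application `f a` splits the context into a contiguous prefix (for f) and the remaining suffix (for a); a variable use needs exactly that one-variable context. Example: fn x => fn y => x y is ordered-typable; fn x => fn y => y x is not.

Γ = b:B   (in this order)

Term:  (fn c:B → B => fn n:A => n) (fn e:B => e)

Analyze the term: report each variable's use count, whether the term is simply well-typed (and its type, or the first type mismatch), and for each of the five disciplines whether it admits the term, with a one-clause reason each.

variable uses: b ×0, c (λ-bound) ×0, n (λ-bound) ×1, e (λ-bound) ×1
use order (left to right): n, e
typing: ✓ — A → A
ordered: ✗ — b, c never used (weakening)
linear: ✗ — b, c never used (weakening)
affine: ✓ — no duplicate uses among b, c, n, e
relevant: ✗ — b, c never used (weakening)
unrestricted: ✓ — well-typed at A → A; no restrictions here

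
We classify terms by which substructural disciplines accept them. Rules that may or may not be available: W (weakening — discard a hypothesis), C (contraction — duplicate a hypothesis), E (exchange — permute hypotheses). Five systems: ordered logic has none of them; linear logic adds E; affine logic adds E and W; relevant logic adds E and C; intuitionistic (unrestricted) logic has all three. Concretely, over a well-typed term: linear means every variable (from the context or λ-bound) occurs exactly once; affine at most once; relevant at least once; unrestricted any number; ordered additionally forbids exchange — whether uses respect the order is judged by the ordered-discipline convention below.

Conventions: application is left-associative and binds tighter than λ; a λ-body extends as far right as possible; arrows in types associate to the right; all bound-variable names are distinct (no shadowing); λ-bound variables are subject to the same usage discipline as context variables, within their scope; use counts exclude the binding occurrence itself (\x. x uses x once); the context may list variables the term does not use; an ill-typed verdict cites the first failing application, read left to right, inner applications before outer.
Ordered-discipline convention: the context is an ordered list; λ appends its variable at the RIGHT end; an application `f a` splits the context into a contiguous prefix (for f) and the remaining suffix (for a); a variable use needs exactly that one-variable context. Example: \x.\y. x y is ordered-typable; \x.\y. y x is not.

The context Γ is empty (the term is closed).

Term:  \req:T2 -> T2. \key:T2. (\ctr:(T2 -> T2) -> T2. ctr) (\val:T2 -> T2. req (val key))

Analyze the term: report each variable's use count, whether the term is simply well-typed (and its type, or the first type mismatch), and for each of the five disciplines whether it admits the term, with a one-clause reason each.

counts: req (λ-bound)=1, key (λ-bound)=1, ctr (λ-bound)=1, val (λ-bound)=1
left-to-right use order: ctr, req, val, key
typing: the term checks, with type (T2 -> T2) -> T2 -> (T2 -> T2) -> T2
ordered ✗ (no contiguous prefix/suffix split fits ctr, req, val, key)
linear ✓ (req, key, ctr, val: one use apiece)
affine ✓ (none of req, key, ctr, val used more than once)
relevant ✓ (req, key, ctr, val: all used, weakening unneeded)
unrestricted ✓ (simply typable at (T2 -> T2) -> T2 -> (T2 -> T2) -> T2; W, C, E all held)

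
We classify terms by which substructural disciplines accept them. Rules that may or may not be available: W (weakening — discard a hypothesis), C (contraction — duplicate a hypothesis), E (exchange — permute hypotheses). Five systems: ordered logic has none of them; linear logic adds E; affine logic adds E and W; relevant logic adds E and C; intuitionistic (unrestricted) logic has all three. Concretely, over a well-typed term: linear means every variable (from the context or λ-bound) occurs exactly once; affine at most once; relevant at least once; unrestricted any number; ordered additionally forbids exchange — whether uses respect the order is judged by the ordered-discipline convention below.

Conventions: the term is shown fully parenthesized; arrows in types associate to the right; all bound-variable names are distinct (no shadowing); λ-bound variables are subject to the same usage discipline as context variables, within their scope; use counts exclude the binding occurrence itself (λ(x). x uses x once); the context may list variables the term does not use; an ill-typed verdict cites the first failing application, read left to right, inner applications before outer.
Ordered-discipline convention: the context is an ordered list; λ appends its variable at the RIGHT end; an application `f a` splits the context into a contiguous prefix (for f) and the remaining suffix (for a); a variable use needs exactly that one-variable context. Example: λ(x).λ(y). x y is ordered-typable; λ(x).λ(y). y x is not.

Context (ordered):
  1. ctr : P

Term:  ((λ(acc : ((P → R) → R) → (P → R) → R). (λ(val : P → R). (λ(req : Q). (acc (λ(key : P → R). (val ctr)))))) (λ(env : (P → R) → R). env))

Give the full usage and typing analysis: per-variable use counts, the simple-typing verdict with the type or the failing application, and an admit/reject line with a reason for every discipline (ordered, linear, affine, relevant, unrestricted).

usage: ctr ×1; acc (λ-bound) ×1; val (λ-bound) ×1; req (λ-bound) ×0; key (λ-bound) ×0; env (λ-bound) ×1
use order (left to right): acc, val, ctr, env
typing: well-typed — term : (P → R) → Q → (P → R) → R
ordered: ✗, req, key never used (weakening)
linear: ✗, req, key never used (weakening)
affine: ✓, at most one use each (ctr, acc, val, req, key, env)
relevant: ✗, req, key never used (weakening)
unrestricted: ✓, typability at (P → R) → Q → (P → R) → R is all that's needed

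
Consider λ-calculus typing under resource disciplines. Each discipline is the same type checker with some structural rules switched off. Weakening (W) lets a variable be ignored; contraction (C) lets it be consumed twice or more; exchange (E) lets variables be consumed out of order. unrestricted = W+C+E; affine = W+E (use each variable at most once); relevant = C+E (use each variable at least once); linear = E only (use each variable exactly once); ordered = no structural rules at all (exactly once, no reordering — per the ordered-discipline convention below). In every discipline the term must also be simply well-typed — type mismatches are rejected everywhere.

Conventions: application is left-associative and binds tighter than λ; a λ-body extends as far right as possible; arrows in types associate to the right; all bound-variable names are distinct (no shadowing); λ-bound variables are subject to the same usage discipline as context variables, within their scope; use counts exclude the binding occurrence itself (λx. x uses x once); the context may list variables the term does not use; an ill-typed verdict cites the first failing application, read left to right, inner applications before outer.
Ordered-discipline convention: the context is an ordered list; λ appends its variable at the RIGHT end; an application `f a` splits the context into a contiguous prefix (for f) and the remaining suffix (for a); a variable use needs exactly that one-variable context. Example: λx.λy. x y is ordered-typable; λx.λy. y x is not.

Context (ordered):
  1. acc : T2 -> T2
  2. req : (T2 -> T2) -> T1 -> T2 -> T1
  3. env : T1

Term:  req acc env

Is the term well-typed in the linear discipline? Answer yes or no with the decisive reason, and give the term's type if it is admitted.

yes — acc, req, env: one use apiece; term : T2 -> T1
use counts: acc=1; req=1; env=1
left-to-right use order: req, acc, env
typing: well-typed at T2 -> T1
all disciplines: ordered ✗ · linear ✓ · affine ✓ · relevant ✓ · unrestricted ✓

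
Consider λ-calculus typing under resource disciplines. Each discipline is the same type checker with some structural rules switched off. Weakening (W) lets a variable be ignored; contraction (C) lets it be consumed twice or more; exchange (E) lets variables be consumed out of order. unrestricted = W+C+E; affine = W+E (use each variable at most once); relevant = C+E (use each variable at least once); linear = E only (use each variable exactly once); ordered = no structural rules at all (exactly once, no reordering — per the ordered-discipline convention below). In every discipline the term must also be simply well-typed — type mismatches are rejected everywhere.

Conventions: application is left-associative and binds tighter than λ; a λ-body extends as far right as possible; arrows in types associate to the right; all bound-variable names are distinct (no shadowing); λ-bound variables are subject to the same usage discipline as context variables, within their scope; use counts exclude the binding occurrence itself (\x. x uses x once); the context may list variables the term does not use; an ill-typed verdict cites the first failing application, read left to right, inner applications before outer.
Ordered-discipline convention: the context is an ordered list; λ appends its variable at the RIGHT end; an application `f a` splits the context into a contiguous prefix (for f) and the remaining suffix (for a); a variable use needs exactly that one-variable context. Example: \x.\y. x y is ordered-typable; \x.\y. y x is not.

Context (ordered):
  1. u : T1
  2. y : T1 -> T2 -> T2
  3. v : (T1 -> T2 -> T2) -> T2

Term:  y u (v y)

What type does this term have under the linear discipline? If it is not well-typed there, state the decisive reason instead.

not well-typed under linear — repeated use of y ×2
counts: u=1, y=2, v=1
left-to-right use order: y, u, v, y
typing: well-typed at T2
across the five disciplines: ordered ✗ · linear ✗ · affine ✗ · relevant ✓ · unrestricted ✓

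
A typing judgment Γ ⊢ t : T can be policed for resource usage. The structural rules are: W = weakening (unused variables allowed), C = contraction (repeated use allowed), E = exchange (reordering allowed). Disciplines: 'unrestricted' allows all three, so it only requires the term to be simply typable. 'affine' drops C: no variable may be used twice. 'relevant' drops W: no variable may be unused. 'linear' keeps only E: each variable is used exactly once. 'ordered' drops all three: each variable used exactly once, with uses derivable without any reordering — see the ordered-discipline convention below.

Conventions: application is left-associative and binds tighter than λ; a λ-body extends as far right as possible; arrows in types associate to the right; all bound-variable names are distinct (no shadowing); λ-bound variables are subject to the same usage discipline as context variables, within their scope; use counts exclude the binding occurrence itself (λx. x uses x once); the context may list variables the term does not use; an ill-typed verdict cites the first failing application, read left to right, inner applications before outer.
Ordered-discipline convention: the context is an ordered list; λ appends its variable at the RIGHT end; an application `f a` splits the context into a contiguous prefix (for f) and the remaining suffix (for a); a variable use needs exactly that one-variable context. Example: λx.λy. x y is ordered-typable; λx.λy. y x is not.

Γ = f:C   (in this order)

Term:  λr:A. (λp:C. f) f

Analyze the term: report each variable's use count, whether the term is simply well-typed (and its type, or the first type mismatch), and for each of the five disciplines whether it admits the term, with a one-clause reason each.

use counts: f ×2, r (bound) ×0, p (bound) ×0
use order (left to right): f, f
typing: well-typed at A → C
ordered ✗ (f ×2 used more than once (contraction); needs weakening: r, p unused)
linear ✗ (f ×2 used more than once (contraction); needs weakening: r, p unused)
affine ✗ (f ×2 used more than once (contraction))
relevant ✗ (needs weakening: r, p unused)
unrestricted ✓ (well-typed at A → C; no restrictions here)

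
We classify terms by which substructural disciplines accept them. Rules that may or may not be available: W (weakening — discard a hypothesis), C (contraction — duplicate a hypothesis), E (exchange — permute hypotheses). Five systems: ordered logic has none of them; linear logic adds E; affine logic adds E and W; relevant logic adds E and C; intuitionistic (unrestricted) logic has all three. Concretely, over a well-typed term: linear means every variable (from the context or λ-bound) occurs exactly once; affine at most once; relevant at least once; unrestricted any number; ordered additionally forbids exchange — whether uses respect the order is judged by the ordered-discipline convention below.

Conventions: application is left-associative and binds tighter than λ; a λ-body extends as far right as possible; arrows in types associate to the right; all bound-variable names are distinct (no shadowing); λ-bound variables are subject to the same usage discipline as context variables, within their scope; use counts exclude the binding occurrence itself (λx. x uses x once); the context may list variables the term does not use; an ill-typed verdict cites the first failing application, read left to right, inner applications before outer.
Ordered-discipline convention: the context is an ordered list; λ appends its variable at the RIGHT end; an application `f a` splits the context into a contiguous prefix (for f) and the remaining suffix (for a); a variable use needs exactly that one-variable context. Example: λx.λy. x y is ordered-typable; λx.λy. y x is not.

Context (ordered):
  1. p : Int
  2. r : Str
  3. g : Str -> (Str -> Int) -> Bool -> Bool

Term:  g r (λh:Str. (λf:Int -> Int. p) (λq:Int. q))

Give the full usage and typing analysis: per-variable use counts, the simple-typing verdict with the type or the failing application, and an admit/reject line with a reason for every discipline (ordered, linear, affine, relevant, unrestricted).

variable uses: p: 1×, r: 1×, g: 1×, h [bound]: 0×, f [bound]: 0×, q [bound]: 1×
uses in reading order: g, r, p, q
typing: well-typed — term : Bool -> Bool
ordered: ✗ — h, f left unused
linear: ✗ — h, f left unused
affine: ✓ — p, r, g, h, f, q: no repeats, contraction unneeded
relevant: ✗ — h, f left unused
unrestricted: ✓ — typability at Bool -> Bool is all that's needed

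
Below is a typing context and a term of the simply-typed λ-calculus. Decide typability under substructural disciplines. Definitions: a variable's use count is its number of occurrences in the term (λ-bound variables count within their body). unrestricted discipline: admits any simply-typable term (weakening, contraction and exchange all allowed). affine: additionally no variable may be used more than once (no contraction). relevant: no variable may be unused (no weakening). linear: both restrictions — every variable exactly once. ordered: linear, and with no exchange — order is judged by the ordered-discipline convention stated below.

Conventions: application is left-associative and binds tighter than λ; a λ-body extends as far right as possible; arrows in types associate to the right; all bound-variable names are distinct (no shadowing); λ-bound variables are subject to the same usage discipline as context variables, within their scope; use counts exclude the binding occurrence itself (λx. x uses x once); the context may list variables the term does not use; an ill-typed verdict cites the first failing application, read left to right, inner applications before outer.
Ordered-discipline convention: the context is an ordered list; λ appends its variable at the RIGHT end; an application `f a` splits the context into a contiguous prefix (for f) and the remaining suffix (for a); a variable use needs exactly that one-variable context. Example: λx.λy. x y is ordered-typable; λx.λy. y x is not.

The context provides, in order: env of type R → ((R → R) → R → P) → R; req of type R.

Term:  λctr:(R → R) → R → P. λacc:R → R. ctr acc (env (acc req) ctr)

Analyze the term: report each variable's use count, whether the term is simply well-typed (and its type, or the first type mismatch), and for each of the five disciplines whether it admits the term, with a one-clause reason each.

use counts: env: 1×, req: 1×, ctr [bound]: 2×, acc [bound]: 2×
left-to-right use order: ctr, acc, env, acc, req, ctr
typing: well-typed — term : ((R → R) → R → P) → (R → R) → P
ordered ✗ (uses contraction: ctr ×2, acc ×2)
linear ✗ (uses contraction: ctr ×2, acc ×2)
affine ✗ (uses contraction: ctr ×2, acc ×2)
relevant ✓ (none of env, req, ctr, acc goes unused)
unrestricted ✓ (simply typable at ((R → R) → R → P) → (R → R) → P; W, C, E all held)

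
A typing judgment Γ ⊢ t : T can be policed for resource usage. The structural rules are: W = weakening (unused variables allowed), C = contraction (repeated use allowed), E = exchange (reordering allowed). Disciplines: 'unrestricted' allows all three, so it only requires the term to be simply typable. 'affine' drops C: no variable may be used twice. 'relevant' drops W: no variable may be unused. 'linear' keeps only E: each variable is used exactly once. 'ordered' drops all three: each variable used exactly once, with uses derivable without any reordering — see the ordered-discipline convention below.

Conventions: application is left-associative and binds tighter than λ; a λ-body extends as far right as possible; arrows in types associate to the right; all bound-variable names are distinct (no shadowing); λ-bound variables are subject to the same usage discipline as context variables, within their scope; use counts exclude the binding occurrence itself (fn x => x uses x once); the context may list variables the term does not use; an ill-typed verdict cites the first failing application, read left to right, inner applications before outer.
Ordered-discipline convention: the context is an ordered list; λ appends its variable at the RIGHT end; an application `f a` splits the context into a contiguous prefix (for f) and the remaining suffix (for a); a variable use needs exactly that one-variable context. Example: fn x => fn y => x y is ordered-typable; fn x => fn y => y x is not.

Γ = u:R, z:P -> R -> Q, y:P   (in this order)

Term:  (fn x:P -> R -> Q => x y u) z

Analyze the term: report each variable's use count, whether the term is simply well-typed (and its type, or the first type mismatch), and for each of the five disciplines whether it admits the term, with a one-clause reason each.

usage: u=1; z=1; y=1; x (λ-bound)=1
use order (left to right): x, y, u, z
typing: well-typed — term : Q
ordered ✗ (no ordered split (uses run x, y, u, z))
linear ✓ (single use per variable (u, z, y, x))
affine ✓ (at most one use each (u, z, y, x))
relevant ✓ (every one of u, z, y, x appears)
unrestricted ✓ (type-checks (Q) and nothing is barred)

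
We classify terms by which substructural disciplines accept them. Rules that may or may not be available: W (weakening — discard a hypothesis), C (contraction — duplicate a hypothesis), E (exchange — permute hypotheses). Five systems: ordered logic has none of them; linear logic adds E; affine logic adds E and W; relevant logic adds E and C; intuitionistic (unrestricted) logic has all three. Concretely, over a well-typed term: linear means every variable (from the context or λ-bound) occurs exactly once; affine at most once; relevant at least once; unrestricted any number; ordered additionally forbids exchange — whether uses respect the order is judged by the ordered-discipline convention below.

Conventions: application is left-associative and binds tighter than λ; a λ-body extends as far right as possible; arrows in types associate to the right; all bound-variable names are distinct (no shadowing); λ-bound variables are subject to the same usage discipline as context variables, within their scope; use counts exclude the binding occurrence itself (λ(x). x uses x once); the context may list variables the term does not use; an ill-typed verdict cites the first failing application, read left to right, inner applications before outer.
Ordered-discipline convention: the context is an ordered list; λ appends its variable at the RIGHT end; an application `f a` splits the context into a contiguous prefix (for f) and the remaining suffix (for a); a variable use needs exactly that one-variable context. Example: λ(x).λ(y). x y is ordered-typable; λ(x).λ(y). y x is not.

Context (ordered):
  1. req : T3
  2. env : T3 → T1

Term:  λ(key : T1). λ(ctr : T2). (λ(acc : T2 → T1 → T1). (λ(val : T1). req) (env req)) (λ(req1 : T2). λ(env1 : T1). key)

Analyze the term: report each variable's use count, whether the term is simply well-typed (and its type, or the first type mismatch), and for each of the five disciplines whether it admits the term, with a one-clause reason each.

usage: req ×2; env ×1; key (λ-bound) ×1; ctr (λ-bound) ×0; acc (λ-bound) ×0; val (λ-bound) ×0; req1 (λ-bound) ×0; env1 (λ-bound) ×0
order of uses: req, env, req, key
typing: the term checks, with type T1 → T2 → T3
ordered ✗ (needs contraction — req ×2; unused: ctr, acc, val, req1, env1 — weakening required)
linear ✗ (needs contraction — req ×2; unused: ctr, acc, val, req1, env1 — weakening required)
affine ✗ (needs contraction — req ×2)
relevant ✗ (unused: ctr, acc, val, req1, env1 — weakening required)
unrestricted ✓ (simply typable at T1 → T2 → T3; W, C, E all held)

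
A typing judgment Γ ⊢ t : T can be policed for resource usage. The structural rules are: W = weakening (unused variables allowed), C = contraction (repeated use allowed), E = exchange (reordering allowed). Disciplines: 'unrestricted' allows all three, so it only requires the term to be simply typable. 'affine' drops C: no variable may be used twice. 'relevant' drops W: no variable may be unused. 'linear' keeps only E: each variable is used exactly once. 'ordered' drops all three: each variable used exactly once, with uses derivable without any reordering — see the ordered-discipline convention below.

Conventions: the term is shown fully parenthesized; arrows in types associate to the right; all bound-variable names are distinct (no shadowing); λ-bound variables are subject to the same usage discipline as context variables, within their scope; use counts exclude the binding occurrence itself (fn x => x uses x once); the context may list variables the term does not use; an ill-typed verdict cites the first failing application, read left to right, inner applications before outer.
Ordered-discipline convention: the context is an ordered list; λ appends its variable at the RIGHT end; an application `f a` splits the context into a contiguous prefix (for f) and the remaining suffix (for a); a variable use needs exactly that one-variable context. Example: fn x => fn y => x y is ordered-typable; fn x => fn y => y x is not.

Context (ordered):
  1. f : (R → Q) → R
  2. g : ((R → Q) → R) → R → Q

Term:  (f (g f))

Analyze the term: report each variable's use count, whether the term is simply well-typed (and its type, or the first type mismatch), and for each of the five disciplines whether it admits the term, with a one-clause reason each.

variable uses: f: 2; g: 1
use order (left to right): f, g, f
typing: well-typed at R
ordered: ✗ — uses contraction: f ×2
linear: ✗ — uses contraction: f ×2
affine: ✗ — uses contraction: f ×2
relevant: ✓ — f, g: all used, weakening unneeded
unrestricted: ✓ — simply typable at R; W, C, E all held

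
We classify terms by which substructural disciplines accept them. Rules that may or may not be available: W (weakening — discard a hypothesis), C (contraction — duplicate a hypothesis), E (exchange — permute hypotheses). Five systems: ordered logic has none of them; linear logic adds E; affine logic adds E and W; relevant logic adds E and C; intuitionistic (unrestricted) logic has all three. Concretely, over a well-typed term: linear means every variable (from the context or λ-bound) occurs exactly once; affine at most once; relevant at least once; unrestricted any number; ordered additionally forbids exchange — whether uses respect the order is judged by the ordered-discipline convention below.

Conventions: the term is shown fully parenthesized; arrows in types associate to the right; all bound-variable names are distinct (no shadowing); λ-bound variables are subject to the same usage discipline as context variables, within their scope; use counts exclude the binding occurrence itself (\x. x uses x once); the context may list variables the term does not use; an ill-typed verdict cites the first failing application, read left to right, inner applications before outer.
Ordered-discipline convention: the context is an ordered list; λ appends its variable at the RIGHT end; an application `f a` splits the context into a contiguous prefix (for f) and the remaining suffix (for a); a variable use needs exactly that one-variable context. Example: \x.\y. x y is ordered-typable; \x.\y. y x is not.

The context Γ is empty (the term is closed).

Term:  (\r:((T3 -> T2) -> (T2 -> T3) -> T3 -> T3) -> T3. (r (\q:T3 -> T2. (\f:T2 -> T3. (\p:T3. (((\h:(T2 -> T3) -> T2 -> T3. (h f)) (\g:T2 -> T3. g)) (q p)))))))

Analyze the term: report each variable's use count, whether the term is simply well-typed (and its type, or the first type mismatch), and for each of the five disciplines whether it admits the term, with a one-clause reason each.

usage: r (λ-bound): 1; q (λ-bound): 1; f (λ-bound): 1; p (λ-bound): 1; h (λ-bound): 1; g (λ-bound): 1
uses in reading order: r, h, f, g, q, p
typing: the term checks, with type (((T3 -> T2) -> (T2 -> T3) -> T3 -> T3) -> T3) -> T3
ordered: ✗, needs exchange: uses follow r, h, f, g, q, p
linear: ✓, exactly-once usage across r, q, f, p, h, g
affine: ✓, r, q, f, p, h, g: no repeats, contraction unneeded
relevant: ✓, none of r, q, f, p, h, g goes unused
unrestricted: ✓, well-typed at (((T3 -> T2) -> (T2 -> T3) -> T3 -> T3) -> T3) -> T3; no restrictions here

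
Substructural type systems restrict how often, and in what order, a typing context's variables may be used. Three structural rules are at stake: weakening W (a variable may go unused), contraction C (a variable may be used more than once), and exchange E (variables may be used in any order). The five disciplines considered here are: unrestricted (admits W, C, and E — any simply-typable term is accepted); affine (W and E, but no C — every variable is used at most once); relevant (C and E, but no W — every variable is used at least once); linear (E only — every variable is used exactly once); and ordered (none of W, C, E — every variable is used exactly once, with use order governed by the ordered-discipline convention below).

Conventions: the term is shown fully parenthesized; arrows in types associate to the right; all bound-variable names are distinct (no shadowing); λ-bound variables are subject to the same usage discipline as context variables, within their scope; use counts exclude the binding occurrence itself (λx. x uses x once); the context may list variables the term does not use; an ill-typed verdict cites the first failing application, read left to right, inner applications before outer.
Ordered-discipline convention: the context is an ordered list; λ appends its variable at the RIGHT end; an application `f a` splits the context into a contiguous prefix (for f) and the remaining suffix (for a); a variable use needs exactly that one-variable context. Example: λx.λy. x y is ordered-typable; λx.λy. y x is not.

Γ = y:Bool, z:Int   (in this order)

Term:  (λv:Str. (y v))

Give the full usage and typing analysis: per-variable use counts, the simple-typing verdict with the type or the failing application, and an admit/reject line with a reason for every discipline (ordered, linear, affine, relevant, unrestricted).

counts: y=1; z=0; v [bound]=1
left-to-right use order: y, v
typing: ill-typed: non-function type Bool applied to an argument
ordered ✗ (fails simple typing)
linear ✗ (a type mismatch blocks all five)
affine ✗ (the type mismatch rejects it)
relevant ✗ (not simply typable)
unrestricted ✗ (fails simple typing)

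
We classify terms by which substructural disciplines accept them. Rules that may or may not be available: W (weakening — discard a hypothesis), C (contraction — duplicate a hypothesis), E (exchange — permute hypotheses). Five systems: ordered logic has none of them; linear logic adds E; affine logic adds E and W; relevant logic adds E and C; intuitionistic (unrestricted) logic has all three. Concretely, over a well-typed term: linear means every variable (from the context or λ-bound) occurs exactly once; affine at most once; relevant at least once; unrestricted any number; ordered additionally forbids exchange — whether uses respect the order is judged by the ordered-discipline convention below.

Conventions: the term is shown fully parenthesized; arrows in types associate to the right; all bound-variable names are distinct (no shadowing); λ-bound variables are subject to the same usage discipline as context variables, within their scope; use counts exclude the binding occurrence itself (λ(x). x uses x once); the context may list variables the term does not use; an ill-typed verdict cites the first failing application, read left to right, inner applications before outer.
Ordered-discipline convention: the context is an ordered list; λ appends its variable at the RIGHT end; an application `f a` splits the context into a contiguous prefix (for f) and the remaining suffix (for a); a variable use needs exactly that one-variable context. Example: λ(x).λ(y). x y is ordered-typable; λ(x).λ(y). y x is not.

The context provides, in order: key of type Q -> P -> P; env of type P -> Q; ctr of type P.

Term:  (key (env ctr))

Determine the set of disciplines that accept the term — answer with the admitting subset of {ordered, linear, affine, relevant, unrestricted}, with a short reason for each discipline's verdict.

admitting disciplines: ordered, linear, affine, relevant, unrestricted
counts: key=1, env=1, ctr=1
left-to-right use order: key, env, ctr
typing: the term checks, with type P -> P
ordered: ✓, key, env, ctr once each; derivable with no W/C/E
linear: ✓, single use per variable (key, env, ctr)
affine: ✓, no duplicate uses among key, env, ctr
relevant: ✓, every one of key, env, ctr appears
unrestricted: ✓, well-typed at P -> P; no restrictions here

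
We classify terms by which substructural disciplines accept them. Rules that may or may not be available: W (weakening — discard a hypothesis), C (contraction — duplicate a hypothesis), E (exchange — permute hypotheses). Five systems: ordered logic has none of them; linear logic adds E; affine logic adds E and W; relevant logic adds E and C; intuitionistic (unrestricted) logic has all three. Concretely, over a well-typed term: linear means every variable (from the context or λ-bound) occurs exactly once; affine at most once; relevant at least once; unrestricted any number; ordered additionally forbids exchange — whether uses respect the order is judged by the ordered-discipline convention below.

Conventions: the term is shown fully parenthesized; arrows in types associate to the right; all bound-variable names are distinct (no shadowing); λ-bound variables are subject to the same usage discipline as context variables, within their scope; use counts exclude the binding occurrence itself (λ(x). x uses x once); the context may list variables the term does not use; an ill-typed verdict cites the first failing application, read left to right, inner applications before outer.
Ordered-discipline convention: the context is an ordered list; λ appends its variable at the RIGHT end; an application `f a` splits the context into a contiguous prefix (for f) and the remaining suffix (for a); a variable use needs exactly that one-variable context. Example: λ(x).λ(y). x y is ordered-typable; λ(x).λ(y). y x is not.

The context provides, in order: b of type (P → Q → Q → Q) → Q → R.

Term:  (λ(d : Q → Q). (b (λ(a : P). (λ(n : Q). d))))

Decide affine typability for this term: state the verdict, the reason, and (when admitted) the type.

yes — no duplicate uses among b, d, a, n; term : (Q → Q) → Q → R
use counts: b ×1, d (bound) ×1, a (bound) ×0, n (bound) ×0
left-to-right use order: b, d
typing: the term checks, with type (Q → Q) → Q → R
all disciplines: ordered ✗, linear ✗, affine ✓, relevant ✗, unrestricted ✓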